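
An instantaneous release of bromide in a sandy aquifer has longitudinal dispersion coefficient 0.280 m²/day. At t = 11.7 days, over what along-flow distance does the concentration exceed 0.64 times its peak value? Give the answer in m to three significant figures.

The plume is Gaussian with σ = √(2Dt) = √(2 × 0.280 × 11.7) = 2.560 m.
C/C_peak = exp(−Δx²/(2σ²)) = 0.64 ⇒ Δx = σ·√(−2 ln 0.64) = 2.560 × 0.9448 = 2.419 m.
Width = 2Δx = 4.84 m.

4.84 m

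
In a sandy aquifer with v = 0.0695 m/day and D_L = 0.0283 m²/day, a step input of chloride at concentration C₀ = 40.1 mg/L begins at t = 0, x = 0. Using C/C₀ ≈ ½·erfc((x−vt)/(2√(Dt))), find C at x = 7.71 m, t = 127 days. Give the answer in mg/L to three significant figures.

26.5 mg/L

For a continuous step input, C/C₀ ≈ ½·erfc((x−vt)/(2√(Dt))).
vt = 0.0695 × 127 = 8.8265 m and 2√(Dt) = 2√(0.0283 × 127) = 3.792 m.
Argument (x−vt)/(2√(Dt)) = (7.71 − 8.8265)/3.792 = -0.2944; ½·erfc(-0.2944) = 0.6614.
C = 40.1 × 0.6614 = 26.5 mg/L.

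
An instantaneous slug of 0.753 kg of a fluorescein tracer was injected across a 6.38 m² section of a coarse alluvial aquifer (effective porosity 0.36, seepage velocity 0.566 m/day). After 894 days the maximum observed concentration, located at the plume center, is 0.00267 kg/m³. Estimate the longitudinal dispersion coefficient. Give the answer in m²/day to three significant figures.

At the plume center C_max = M/(n_e·A·√(4πDt)), so D = M²/(4πt·(n_e·A·C_max)²).
n_e·A·C_max = 0.36 × 6.38 × 0.00267 = 0.006132 kg/m.
D = 0.753²/(4π × 894 × 0.006132²) = 1.34 m²/day.

1.34 m²/day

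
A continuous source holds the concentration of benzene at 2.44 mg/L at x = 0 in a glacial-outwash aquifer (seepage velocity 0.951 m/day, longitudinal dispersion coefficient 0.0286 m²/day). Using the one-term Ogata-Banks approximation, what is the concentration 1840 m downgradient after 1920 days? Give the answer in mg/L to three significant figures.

0.218 mg/L

For a continuous step input, C/C₀ ≈ ½·erfc((x−vt)/(2√(Dt))).
vt = 0.951 × 1920 = 1825.92 m and 2√(Dt) = 2√(0.0286 × 1920) = 14.82 m.
Argument (x−vt)/(2√(Dt)) = (1840 − 1825.92)/14.82 = 0.9501; ½·erfc(0.9501) = 0.08953.
C = 2.44 × 0.08953 = 0.218 mg/L.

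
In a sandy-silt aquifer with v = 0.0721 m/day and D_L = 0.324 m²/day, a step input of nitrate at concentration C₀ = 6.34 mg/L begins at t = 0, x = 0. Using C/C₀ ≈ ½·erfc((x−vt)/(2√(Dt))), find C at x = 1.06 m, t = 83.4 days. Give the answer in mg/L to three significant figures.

4.75 mg/L

For a continuous step input, C/C₀ ≈ ½·erfc((x−vt)/(2√(Dt))).
vt = 0.0721 × 83.4 = 6.01314 m and 2√(Dt) = 2√(0.324 × 83.4) = 10.40 m.
Argument (x−vt)/(2√(Dt)) = (1.06 − 6.01314)/10.40 = -0.4763; ½·erfc(-0.4763) = 0.7497.
C = 6.34 × 0.7497 = 4.75 mg/L.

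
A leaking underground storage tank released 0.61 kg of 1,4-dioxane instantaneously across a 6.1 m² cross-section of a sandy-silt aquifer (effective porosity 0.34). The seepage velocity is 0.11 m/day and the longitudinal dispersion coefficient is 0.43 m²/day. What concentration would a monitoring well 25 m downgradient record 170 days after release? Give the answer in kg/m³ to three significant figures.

For an instantaneous plane source, C(x,t) = M/(n_e·A·√(4πDt)) · exp(−(x−vt)²/(4Dt)), with n_e·A the pore (flow) area.
Plume center vt = 0.11 × 170 = 18.7 m, so the well at 25 m is 6.3 m downgradient of the peak.
√(4πDt) = 30.31 m, giving peak height M/(n_e·A·√(4πDt)) = 0.61/(0.34 × 6.1 × 30.31) = 0.009704 kg/m³.
(x−vt)²/(4Dt) = (6.3)²/(4 × 0.43 × 170) = 0.1357; exp(−0.1357) = 0.8731.
C = 0.009704 × 0.8731 = 0.00847 kg/m³.

0.00847 kg/m³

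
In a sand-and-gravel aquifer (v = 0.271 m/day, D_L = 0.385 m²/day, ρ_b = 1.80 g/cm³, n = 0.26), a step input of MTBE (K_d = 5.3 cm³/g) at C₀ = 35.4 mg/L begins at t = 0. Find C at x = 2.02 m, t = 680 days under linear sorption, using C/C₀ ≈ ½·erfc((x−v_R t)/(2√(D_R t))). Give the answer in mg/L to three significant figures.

Retardation factor R = 1 + ρ_b·K_d/n = 1 + 1.80 × 5.3/0.26 = 37.69.
Sorption retards both mechanisms: v_R = v/R = 0.007190 m/day, D_R = D/R = 0.01021 m²/day.
v_R·t = 0.007190 × 680 = 4.8892 m; 2√(D_R t) = 5.270 m; argument = (2.02 − 4.8892)/5.270 = -0.5444.
C = C₀ × ½·erfc(-0.5444) = 35.4 × 0.7793 = 27.6 mg/L.

27.6 mg/L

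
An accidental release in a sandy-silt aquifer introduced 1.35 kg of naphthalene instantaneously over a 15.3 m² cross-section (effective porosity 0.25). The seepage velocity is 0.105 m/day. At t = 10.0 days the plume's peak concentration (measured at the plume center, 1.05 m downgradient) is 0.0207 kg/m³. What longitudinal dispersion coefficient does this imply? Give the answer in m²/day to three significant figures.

2.31 m²/day

At the plume center C_max = M/(n_e·A·√(4πDt)), so D = M²/(4πt·(n_e·A·C_max)²).
n_e·A·C_max = 0.25 × 15.3 × 0.0207 = 0.07918 kg/m.
D = 1.35²/(4π × 10.0 × 0.07918²) = 2.31 m²/day.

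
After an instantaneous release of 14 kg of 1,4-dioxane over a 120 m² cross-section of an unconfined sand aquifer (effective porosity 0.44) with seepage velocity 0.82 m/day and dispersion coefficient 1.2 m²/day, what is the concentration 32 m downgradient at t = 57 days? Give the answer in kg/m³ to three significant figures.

For an instantaneous plane source, C(x,t) = M/(n_e·A·√(4πDt)) · exp(−(x−vt)²/(4Dt)), with n_e·A the pore (flow) area.
Plume center vt = 0.82 × 57 = 46.74 m, so the well at 32 m is 14.74 m upgradient of the peak.
√(4πDt) = 29.32 m, giving peak height M/(n_e·A·√(4πDt)) = 14/(0.44 × 120 × 29.32) = 0.009043 kg/m³.
(x−vt)²/(4Dt) = (-14.74)²/(4 × 1.2 × 57) = 0.7941; exp(−0.7941) = 0.4520.
C = 0.009043 × 0.4520 = 0.00409 kg/m³.

0.00409 kg/m³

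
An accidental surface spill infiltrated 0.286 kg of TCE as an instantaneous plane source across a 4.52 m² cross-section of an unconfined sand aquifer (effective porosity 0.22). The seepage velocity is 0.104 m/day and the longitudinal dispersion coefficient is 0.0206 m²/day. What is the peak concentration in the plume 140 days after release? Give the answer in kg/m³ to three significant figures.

The peak of an instantaneous 1D plume sits at x = vt; there the Gaussian factor is 1 and C_max = M/(n_e·A·√(4πDt)), where n_e·A is the pore area the mass is dissolved in.
√(4πDt) = √(4π × 0.0206 × 140) = 6.020 m, so C_max = 0.286/(0.22 × 4.52 × 6.020) = 0.0478 kg/m³.

0.0478 kg/m³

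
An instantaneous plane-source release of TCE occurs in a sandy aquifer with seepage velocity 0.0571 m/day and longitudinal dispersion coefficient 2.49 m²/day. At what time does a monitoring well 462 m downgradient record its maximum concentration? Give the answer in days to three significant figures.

For the 1D instantaneous-source solution, setting ∂C/∂t = 0 at fixed x gives v²t² + 2Dt − x² = 0, so t = (√(D² + v²x²) − D)/v².
√(D² + v²x²) = √(2.49² + 0.0571² × 462²) = 26.50; v² = 0.00326041.
t = (26.50 − 2.49)/0.00326041 = 7360 days (vs. the pure-advection estimate x/v = 8090 d).

7360 days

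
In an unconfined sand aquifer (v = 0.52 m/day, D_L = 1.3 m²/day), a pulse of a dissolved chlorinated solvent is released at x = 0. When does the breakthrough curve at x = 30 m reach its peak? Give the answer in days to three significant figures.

For the 1D instantaneous-source solution, setting ∂C/∂t = 0 at fixed x gives v²t² + 2Dt − x² = 0, so t = (√(D² + v²x²) − D)/v².
√(D² + v²x²) = √(1.3² + 0.52² × 30²) = 15.65; v² = 0.2704.
t = (15.65 − 1.3)/0.2704 = 53.1 days (vs. the pure-advection estimate x/v = 57.7 d).

53.1 days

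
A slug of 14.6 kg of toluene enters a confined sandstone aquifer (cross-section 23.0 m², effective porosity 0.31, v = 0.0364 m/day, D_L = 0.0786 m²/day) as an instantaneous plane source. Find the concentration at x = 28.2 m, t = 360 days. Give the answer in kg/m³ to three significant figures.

0.0145 kg/m³

For an instantaneous plane source, C(x,t) = M/(n_e·A·√(4πDt)) · exp(−(x−vt)²/(4Dt)), with n_e·A the pore (flow) area.
Plume center vt = 0.0364 × 360 = 13.104 m, so the well at 28.2 m is 15.096 m downgradient of the peak.
√(4πDt) = 18.86 m, giving peak height M/(n_e·A·√(4πDt)) = 14.6/(0.31 × 23.0 × 18.86) = 0.1086 kg/m³.
(x−vt)²/(4Dt) = (15.096)²/(4 × 0.0786 × 360) = 2.013; exp(−2.013) = 0.1336.
C = 0.1086 × 0.1336 = 0.0145 kg/m³.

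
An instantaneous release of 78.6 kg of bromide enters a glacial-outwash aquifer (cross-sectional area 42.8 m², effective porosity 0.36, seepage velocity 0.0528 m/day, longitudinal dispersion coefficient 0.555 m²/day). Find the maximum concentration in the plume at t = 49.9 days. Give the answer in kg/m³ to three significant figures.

The peak of an instantaneous 1D plume sits at x = vt; there the Gaussian factor is 1 and C_max = M/(n_e·A·√(4πDt)), where n_e·A is the pore area the mass is dissolved in.
√(4πDt) = √(4π × 0.555 × 49.9) = 18.66 m, so C_max = 78.6/(0.36 × 42.8 × 18.66) = 0.273 kg/m³.

0.273 kg/m³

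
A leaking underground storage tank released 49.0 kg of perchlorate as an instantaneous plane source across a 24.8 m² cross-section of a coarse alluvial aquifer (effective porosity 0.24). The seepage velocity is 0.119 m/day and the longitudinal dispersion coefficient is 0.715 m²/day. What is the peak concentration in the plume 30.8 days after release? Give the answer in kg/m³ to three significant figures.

0.495 kg/m³

The peak of an instantaneous 1D plume sits at x = vt; there the Gaussian factor is 1 and C_max = M/(n_e·A·√(4πDt)), where n_e·A is the pore area the mass is dissolved in.
√(4πDt) = √(4π × 0.715 × 30.8) = 16.64 m, so C_max = 49.0/(0.24 × 24.8 × 16.64) = 0.495 kg/m³.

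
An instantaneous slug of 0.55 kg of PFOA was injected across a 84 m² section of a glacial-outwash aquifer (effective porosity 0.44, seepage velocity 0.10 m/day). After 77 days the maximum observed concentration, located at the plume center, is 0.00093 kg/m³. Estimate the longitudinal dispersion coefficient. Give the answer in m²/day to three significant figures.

At the plume center C_max = M/(n_e·A·√(4πDt)), so D = M²/(4πt·(n_e·A·C_max)²).
n_e·A·C_max = 0.44 × 84 × 0.00093 = 0.03437 kg/m.
D = 0.55²/(4π × 77 × 0.03437²) = 0.265 m²/day.

0.265 m²/day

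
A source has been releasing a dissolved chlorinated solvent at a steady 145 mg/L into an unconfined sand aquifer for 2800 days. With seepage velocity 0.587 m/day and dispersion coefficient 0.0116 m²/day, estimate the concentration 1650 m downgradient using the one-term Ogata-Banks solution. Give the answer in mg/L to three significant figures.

31.0 mg/L

For a continuous step input, C/C₀ ≈ ½·erfc((x−vt)/(2√(Dt))).
vt = 0.587 × 2800 = 1643.6 m and 2√(Dt) = 2√(0.0116 × 2800) = 11.40 m.
Argument (x−vt)/(2√(Dt)) = (1650 − 1643.6)/11.40 = 0.5614; ½·erfc(0.5614) = 0.2136.
C = 145 × 0.2136 = 31.0 mg/L.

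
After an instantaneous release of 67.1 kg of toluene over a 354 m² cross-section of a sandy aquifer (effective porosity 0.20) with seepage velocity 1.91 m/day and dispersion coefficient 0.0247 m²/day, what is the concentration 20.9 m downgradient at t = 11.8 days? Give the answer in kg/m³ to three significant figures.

For an instantaneous plane source, C(x,t) = M/(n_e·A·√(4πDt)) · exp(−(x−vt)²/(4Dt)), with n_e·A the pore (flow) area.
Plume center vt = 1.91 × 11.8 = 22.538 m, so the well at 20.9 m is 1.638 m upgradient of the peak.
√(4πDt) = 1.914 m, giving peak height M/(n_e·A·√(4πDt)) = 67.1/(0.20 × 354 × 1.914) = 0.4952 kg/m³.
(x−vt)²/(4Dt) = (-1.638)²/(4 × 0.0247 × 11.8) = 2.301; exp(−2.301) = 0.1002.
C = 0.4952 × 0.1002 = 0.0496 kg/m³.

0.0496 kg/m³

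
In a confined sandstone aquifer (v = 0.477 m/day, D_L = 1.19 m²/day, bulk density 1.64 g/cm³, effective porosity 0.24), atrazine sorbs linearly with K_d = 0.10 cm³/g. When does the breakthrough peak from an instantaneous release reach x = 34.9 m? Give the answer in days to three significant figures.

115 days

Retardation factor R = 1 + ρ_b·K_d/n = 1 + 1.64 × 0.10/0.24 = 1.683.
Sorption retards both mechanisms: v_R = v/R = 0.2834 m/day, D_R = D/R = 0.7071 m²/day.
Peak time from v_R²t² + 2D_R t − x² = 0: t = (√(D_R² + v_R²x²) − D_R)/v_R².
√(D_R² + v_R²x²) = √(0.7071² + 0.2834² × 34.9²) = 9.916; v_R² = 0.08032.
t = (9.916 − 0.7071)/0.08032 = 115 days.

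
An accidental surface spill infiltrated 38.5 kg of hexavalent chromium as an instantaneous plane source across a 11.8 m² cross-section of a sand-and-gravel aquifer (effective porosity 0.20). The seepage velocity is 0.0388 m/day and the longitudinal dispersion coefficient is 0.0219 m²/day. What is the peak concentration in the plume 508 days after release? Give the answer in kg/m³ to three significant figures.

The peak of an instantaneous 1D plume sits at x = vt; there the Gaussian factor is 1 and C_max = M/(n_e·A·√(4πDt)), where n_e·A is the pore area the mass is dissolved in.
√(4πDt) = √(4π × 0.0219 × 508) = 11.82 m, so C_max = 38.5/(0.20 × 11.8 × 11.82) = 1.38 kg/m³.

1.38 kg/m³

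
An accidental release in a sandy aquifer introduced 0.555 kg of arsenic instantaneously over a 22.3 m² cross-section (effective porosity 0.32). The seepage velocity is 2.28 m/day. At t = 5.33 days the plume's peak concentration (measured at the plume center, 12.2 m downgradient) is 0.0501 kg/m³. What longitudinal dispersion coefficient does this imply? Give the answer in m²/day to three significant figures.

0.0360 m²/day

At the plume center C_max = M/(n_e·A·√(4πDt)), so D = M²/(4πt·(n_e·A·C_max)²).
n_e·A·C_max = 0.32 × 22.3 × 0.0501 = 0.3575 kg/m.
D = 0.555²/(4π × 5.33 × 0.3575²) = 0.0360 m²/day.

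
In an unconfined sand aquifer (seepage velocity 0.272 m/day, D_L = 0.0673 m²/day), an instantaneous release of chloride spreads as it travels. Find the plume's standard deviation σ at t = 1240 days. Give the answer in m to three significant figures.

12.9 m

Dispersive spreading gives a Gaussian with σ² = 2Dt; advection only shifts the center.
σ = √(2 × 0.0673 × 1240) = 12.9 m.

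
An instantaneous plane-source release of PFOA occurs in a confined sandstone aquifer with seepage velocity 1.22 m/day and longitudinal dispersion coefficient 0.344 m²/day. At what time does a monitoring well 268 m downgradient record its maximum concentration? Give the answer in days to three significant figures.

219 days

For the 1D instantaneous-source solution, setting ∂C/∂t = 0 at fixed x gives v²t² + 2Dt − x² = 0, so t = (√(D² + v²x²) − D)/v².
√(D² + v²x²) = √(0.344² + 1.22² × 268²) = 327.0; v² = 1.4884.
t = (327.0 − 0.344)/1.4884 = 219 days (vs. the pure-advection estimate x/v = 220 d).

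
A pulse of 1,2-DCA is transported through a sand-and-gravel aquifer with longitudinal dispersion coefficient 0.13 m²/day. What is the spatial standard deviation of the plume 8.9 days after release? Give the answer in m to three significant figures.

1.52 m

Dispersive spreading gives a Gaussian with σ² = 2Dt; advection only shifts the center.
σ = √(2 × 0.13 × 8.9) = 1.52 m.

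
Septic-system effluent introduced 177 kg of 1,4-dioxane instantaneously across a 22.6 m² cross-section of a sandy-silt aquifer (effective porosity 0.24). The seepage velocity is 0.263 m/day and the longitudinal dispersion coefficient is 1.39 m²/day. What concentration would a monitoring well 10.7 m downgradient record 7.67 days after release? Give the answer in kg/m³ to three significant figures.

0.481 kg/m³

For an instantaneous plane source, C(x,t) = M/(n_e·A·√(4πDt)) · exp(−(x−vt)²/(4Dt)), with n_e·A the pore (flow) area.
Plume center vt = 0.263 × 7.67 = 2.01721 m, so the well at 10.7 m is 8.68279 m downgradient of the peak.
√(4πDt) = 11.57 m, giving peak height M/(n_e·A·√(4πDt)) = 177/(0.24 × 22.6 × 11.57) = 2.820 kg/m³.
(x−vt)²/(4Dt) = (8.68279)²/(4 × 1.39 × 7.67) = 1.768; exp(−1.768) = 0.1707.
C = 2.820 × 0.1707 = 0.481 kg/m³.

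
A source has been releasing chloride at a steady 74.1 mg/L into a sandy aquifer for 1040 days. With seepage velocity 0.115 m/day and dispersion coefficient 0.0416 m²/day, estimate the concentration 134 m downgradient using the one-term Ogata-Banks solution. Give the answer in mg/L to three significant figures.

For a continuous step input, C/C₀ ≈ ½·erfc((x−vt)/(2√(Dt))).
vt = 0.115 × 1040 = 119.6 m and 2√(Dt) = 2√(0.0416 × 1040) = 13.16 m.
Argument (x−vt)/(2√(Dt)) = (134 − 119.6)/13.16 = 1.094; ½·erfc(1.094) = 0.06091.
C = 74.1 × 0.06091 = 4.51 mg/L.

4.51 mg/L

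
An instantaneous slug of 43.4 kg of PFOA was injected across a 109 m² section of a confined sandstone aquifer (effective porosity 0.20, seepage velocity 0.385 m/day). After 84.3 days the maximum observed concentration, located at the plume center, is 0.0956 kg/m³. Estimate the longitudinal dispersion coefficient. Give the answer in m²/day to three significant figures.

0.409 m²/day

At the plume center C_max = M/(n_e·A·√(4πDt)), so D = M²/(4πt·(n_e·A·C_max)²).
n_e·A·C_max = 0.20 × 109 × 0.0956 = 2.084 kg/m.
D = 43.4²/(4π × 84.3 × 2.084²) = 0.409 m²/day.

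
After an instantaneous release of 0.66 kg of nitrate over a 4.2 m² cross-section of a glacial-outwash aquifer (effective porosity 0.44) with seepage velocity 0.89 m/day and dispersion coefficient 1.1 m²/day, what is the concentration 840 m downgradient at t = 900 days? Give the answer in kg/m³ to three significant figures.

0.00218 kg/m³

For an instantaneous plane source, C(x,t) = M/(n_e·A·√(4πDt)) · exp(−(x−vt)²/(4Dt)), with n_e·A the pore (flow) area.
Plume center vt = 0.89 × 900 = 801 m, so the well at 840 m is 39 m downgradient of the peak.
√(4πDt) = 111.5 m, giving peak height M/(n_e·A·√(4πDt)) = 0.66/(0.44 × 4.2 × 111.5) = 0.003203 kg/m³.
(x−vt)²/(4Dt) = (39)²/(4 × 1.1 × 900) = 0.3841; exp(−0.3841) = 0.6811.
C = 0.003203 × 0.6811 = 0.00218 kg/m³.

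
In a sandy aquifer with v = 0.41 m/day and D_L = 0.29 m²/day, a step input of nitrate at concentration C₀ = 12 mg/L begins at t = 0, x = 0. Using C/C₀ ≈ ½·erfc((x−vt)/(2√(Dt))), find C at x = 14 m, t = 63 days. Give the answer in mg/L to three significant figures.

11.7 mg/L

For a continuous step input, C/C₀ ≈ ½·erfc((x−vt)/(2√(Dt))).
vt = 0.41 × 63 = 25.83 m and 2√(Dt) = 2√(0.29 × 63) = 8.549 m.
Argument (x−vt)/(2√(Dt)) = (14 − 25.83)/8.549 = -1.384; ½·erfc(-1.384) = 0.9748.
C = 12 × 0.9748 = 11.7 mg/L.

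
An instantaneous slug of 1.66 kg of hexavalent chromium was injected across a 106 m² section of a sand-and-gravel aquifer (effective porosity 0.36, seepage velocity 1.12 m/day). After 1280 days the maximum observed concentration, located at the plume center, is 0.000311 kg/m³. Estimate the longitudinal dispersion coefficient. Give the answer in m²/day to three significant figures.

At the plume center C_max = M/(n_e·A·√(4πDt)), so D = M²/(4πt·(n_e·A·C_max)²).
n_e·A·C_max = 0.36 × 106 × 0.000311 = 0.01187 kg/m.
D = 1.66²/(4π × 1280 × 0.01187²) = 1.22 m²/day.

1.22 m²/day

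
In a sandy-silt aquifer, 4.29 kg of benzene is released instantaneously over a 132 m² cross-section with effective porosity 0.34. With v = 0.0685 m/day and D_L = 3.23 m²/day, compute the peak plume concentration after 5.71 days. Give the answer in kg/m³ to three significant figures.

The peak of an instantaneous 1D plume sits at x = vt; there the Gaussian factor is 1 and C_max = M/(n_e·A·√(4πDt)), where n_e·A is the pore area the mass is dissolved in.
√(4πDt) = √(4π × 3.23 × 5.71) = 15.22 m, so C_max = 4.29/(0.34 × 132 × 15.22) = 0.00628 kg/m³.

0.00628 kg/m³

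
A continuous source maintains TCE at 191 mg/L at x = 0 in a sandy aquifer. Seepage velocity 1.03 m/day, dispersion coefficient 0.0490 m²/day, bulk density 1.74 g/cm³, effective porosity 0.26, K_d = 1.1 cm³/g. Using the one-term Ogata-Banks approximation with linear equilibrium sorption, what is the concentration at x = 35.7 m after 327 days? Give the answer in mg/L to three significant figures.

189 mg/L

Retardation factor R = 1 + ρ_b·K_d/n = 1 + 1.74 × 1.1/0.26 = 8.362.
Sorption retards both mechanisms: v_R = v/R = 0.1232 m/day, D_R = D/R = 0.005860 m²/day.
v_R·t = 0.1232 × 327 = 40.2864 m; 2√(D_R t) = 2.769 m; argument = (35.7 − 40.2864)/2.769 = -1.656.
C = C₀ × ½·erfc(-1.656) = 191 × 0.9904 = 189 mg/L.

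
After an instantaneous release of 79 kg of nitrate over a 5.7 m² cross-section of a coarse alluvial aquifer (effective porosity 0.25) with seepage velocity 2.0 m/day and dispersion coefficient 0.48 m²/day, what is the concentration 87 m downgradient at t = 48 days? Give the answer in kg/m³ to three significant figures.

For an instantaneous plane source, C(x,t) = M/(n_e·A·√(4πDt)) · exp(−(x−vt)²/(4Dt)), with n_e·A the pore (flow) area.
Plume center vt = 2.0 × 48 = 96 m, so the well at 87 m is 9 m upgradient of the peak.
√(4πDt) = 17.02 m, giving peak height M/(n_e·A·√(4πDt)) = 79/(0.25 × 5.7 × 17.02) = 3.257 kg/m³.
(x−vt)²/(4Dt) = (-9)²/(4 × 0.48 × 48) = 0.8789; exp(−0.8789) = 0.4152.
C = 3.257 × 0.4152 = 1.35 kg/m³.

1.35 kg/m³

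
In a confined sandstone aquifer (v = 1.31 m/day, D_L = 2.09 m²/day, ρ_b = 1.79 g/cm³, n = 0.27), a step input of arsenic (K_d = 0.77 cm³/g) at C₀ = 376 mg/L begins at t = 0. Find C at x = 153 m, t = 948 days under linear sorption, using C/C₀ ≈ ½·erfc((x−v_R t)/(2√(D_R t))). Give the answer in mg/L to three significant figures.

Retardation factor R = 1 + ρ_b·K_d/n = 1 + 1.79 × 0.77/0.27 = 6.105.
Sorption retards both mechanisms: v_R = v/R = 0.2146 m/day, D_R = D/R = 0.3423 m²/day.
v_R·t = 0.2146 × 948 = 203.4408 m; 2√(D_R t) = 36.03 m; argument = (153 − 203.4408)/36.03 = -1.400.
C = C₀ × ½·erfc(-1.400) = 376 × 0.9761 = 367 mg/L.

367 mg/L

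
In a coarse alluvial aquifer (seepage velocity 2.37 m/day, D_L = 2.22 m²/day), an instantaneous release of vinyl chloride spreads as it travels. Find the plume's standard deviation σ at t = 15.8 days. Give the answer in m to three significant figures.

8.38 m

Dispersive spreading gives a Gaussian with σ² = 2Dt; advection only shifts the center.
σ = √(2 × 2.22 × 15.8) = 8.38 m.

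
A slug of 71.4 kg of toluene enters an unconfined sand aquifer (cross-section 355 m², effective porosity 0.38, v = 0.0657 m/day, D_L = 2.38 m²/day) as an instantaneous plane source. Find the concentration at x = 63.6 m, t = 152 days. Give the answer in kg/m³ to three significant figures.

0.00108 kg/m³

For an instantaneous plane source, C(x,t) = M/(n_e·A·√(4πDt)) · exp(−(x−vt)²/(4Dt)), with n_e·A the pore (flow) area.
Plume center vt = 0.0657 × 152 = 9.9864 m, so the well at 63.6 m is 53.6136 m downgradient of the peak.
√(4πDt) = 67.42 m, giving peak height M/(n_e·A·√(4πDt)) = 71.4/(0.38 × 355 × 67.42) = 0.007851 kg/m³.
(x−vt)²/(4Dt) = (53.6136)²/(4 × 2.38 × 152) = 1.986; exp(−1.986) = 0.1372.
C = 0.007851 × 0.1372 = 0.00108 kg/m³.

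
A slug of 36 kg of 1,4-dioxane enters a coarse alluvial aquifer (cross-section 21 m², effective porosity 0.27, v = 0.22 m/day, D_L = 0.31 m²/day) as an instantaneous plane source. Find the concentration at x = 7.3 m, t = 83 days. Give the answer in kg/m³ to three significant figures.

For an instantaneous plane source, C(x,t) = M/(n_e·A·√(4πDt)) · exp(−(x−vt)²/(4Dt)), with n_e·A the pore (flow) area.
Plume center vt = 0.22 × 83 = 18.26 m, so the well at 7.3 m is 10.96 m upgradient of the peak.
√(4πDt) = 17.98 m, giving peak height M/(n_e·A·√(4πDt)) = 36/(0.27 × 21 × 17.98) = 0.3531 kg/m³.
(x−vt)²/(4Dt) = (-10.96)²/(4 × 0.31 × 83) = 1.167; exp(−1.167) = 0.3113.
C = 0.3531 × 0.3113 = 0.110 kg/m³.

0.110 kg/m³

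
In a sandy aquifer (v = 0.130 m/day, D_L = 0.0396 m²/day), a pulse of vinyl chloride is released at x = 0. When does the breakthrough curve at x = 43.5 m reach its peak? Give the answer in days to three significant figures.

For the 1D instantaneous-source solution, setting ∂C/∂t = 0 at fixed x gives v²t² + 2Dt − x² = 0, so t = (√(D² + v²x²) − D)/v².
√(D² + v²x²) = √(0.0396² + 0.130² × 43.5²) = 5.655; v² = 0.0169.
t = (5.655 − 0.0396)/0.0169 = 332 days (vs. the pure-advection estimate x/v = 335 d).

332 days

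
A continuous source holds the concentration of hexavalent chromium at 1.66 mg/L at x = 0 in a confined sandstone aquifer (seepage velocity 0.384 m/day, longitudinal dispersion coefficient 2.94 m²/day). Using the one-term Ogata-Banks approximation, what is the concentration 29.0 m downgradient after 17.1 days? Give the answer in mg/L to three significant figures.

For a continuous step input, C/C₀ ≈ ½·erfc((x−vt)/(2√(Dt))).
vt = 0.384 × 17.1 = 6.5664 m and 2√(Dt) = 2√(2.94 × 17.1) = 14.18 m.
Argument (x−vt)/(2√(Dt)) = (29.0 − 6.5664)/14.18 = 1.582; ½·erfc(1.582) = 0.01263.
C = 1.66 × 0.01263 = 0.0210 mg/L.

0.0210 mg/L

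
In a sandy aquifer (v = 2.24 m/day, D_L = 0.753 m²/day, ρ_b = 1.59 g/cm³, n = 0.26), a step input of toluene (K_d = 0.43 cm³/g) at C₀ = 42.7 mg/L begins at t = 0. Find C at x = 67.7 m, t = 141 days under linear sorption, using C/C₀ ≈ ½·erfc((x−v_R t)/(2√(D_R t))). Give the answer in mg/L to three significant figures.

Retardation factor R = 1 + ρ_b·K_d/n = 1 + 1.59 × 0.43/0.26 = 3.630.
Sorption retards both mechanisms: v_R = v/R = 0.6171 m/day, D_R = D/R = 0.2074 m²/day.
v_R·t = 0.6171 × 141 = 87.0111 m; 2√(D_R t) = 10.82 m; argument = (67.7 − 87.0111)/10.82 = -1.785.
C = C₀ × ½·erfc(-1.785) = 42.7 × 0.9942 = 42.5 mg/L.

42.5 mg/L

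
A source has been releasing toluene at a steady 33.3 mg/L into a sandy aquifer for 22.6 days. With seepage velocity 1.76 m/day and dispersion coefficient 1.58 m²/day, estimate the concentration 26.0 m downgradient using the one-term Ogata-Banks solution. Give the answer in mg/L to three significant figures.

31.6 mg/L

For a continuous step input, C/C₀ ≈ ½·erfc((x−vt)/(2√(Dt))).
vt = 1.76 × 22.6 = 39.776 m and 2√(Dt) = 2√(1.58 × 22.6) = 11.95 m.
Argument (x−vt)/(2√(Dt)) = (26.0 − 39.776)/11.95 = -1.153; ½·erfc(-1.153) = 0.9485.
C = 33.3 × 0.9485 = 31.6 mg/L.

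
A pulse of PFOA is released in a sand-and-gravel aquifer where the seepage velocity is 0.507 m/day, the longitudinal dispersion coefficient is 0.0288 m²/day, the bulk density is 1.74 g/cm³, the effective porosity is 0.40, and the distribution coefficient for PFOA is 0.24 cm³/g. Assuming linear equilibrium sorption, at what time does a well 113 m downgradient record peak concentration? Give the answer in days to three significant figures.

455 days

Retardation factor R = 1 + ρ_b·K_d/n = 1 + 1.74 × 0.24/0.40 = 2.044.
Sorption retards both mechanisms: v_R = v/R = 0.2480 m/day, D_R = D/R = 0.01409 m²/day.
Peak time from v_R²t² + 2D_R t − x² = 0: t = (√(D_R² + v_R²x²) − D_R)/v_R².
√(D_R² + v_R²x²) = √(0.01409² + 0.2480² × 113²) = 28.02; v_R² = 0.06150.
t = (28.02 − 0.01409)/0.06150 = 455 days.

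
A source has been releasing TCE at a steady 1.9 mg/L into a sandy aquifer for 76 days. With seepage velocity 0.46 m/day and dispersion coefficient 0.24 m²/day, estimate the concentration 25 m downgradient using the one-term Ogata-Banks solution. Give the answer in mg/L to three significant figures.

For a continuous step input, C/C₀ ≈ ½·erfc((x−vt)/(2√(Dt))).
vt = 0.46 × 76 = 34.96 m and 2√(Dt) = 2√(0.24 × 76) = 8.542 m.
Argument (x−vt)/(2√(Dt)) = (25 − 34.96)/8.542 = -1.166; ½·erfc(-1.166) = 0.9504.
C = 1.9 × 0.9504 = 1.81 mg/L.

1.81 mg/L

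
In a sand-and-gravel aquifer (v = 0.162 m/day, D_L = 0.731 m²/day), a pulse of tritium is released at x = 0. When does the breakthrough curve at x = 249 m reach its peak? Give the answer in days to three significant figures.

1510 days

For the 1D instantaneous-source solution, setting ∂C/∂t = 0 at fixed x gives v²t² + 2Dt − x² = 0, so t = (√(D² + v²x²) − D)/v².
√(D² + v²x²) = √(0.731² + 0.162² × 249²) = 40.34; v² = 0.026244.
t = (40.34 − 0.731)/0.026244 = 1510 days (vs. the pure-advection estimate x/v = 1540 d).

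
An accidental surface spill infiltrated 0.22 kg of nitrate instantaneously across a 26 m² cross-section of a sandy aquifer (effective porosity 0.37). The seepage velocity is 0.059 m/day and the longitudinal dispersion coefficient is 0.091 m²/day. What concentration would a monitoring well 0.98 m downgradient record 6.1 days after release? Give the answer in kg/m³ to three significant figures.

For an instantaneous plane source, C(x,t) = M/(n_e·A·√(4πDt)) · exp(−(x−vt)²/(4Dt)), with n_e·A the pore (flow) area.
Plume center vt = 0.059 × 6.1 = 0.3599 m, so the well at 0.98 m is 0.6201 m downgradient of the peak.
√(4πDt) = 2.641 m, giving peak height M/(n_e·A·√(4πDt)) = 0.22/(0.37 × 26 × 2.641) = 0.008659 kg/m³.
(x−vt)²/(4Dt) = (0.6201)²/(4 × 0.091 × 6.1) = 0.1732; exp(−0.1732) = 0.8410.
C = 0.008659 × 0.8410 = 0.00728 kg/m³.

0.00728 kg/m³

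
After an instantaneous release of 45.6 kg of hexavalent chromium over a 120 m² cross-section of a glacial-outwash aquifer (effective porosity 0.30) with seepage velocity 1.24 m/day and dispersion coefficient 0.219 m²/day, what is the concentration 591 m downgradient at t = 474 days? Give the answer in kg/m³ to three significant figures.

For an instantaneous plane source, C(x,t) = M/(n_e·A·√(4πDt)) · exp(−(x−vt)²/(4Dt)), with n_e·A the pore (flow) area.
Plume center vt = 1.24 × 474 = 587.76 m, so the well at 591 m is 3.24 m downgradient of the peak.
√(4πDt) = 36.12 m, giving peak height M/(n_e·A·√(4πDt)) = 45.6/(0.30 × 120 × 36.12) = 0.03507 kg/m³.
(x−vt)²/(4Dt) = (3.24)²/(4 × 0.219 × 474) = 0.02528; exp(−0.02528) = 0.9750.
C = 0.03507 × 0.9750 = 0.0342 kg/m³.

0.0342 kg/m³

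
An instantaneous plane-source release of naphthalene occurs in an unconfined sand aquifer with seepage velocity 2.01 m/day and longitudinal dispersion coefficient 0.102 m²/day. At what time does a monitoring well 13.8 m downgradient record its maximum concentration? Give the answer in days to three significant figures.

6.84 days

For the 1D instantaneous-source solution, setting ∂C/∂t = 0 at fixed x gives v²t² + 2Dt − x² = 0, so t = (√(D² + v²x²) − D)/v².
√(D² + v²x²) = √(0.102² + 2.01² × 13.8²) = 27.74; v² = 4.0401.
t = (27.74 − 0.102)/4.0401 = 6.84 days (vs. the pure-advection estimate x/v = 6.87 d).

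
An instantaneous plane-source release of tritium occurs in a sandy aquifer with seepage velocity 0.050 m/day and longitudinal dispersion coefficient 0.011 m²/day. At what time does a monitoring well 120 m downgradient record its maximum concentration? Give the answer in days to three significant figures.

For the 1D instantaneous-source solution, setting ∂C/∂t = 0 at fixed x gives v²t² + 2Dt − x² = 0, so t = (√(D² + v²x²) − D)/v².
√(D² + v²x²) = √(0.011² + 0.050² × 120²) = 6.000; v² = 0.0025.
t = (6.000 − 0.011)/0.0025 = 2400 days (vs. the pure-advection estimate x/v = 2400 d).

2400 days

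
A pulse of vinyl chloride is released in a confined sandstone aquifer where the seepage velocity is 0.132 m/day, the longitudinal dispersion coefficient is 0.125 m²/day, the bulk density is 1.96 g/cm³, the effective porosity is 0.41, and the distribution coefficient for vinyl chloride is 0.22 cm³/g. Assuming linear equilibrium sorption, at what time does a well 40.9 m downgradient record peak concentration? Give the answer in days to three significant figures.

Retardation factor R = 1 + ρ_b·K_d/n = 1 + 1.96 × 0.22/0.41 = 2.052.
Sorption retards both mechanisms: v_R = v/R = 0.06433 m/day, D_R = D/R = 0.06092 m²/day.
Peak time from v_R²t² + 2D_R t − x² = 0: t = (√(D_R² + v_R²x²) − D_R)/v_R².
√(D_R² + v_R²x²) = √(0.06092² + 0.06433² × 40.9²) = 2.632; v_R² = 0.004138.
t = (2.632 − 0.06092)/0.004138 = 621 days.

621 days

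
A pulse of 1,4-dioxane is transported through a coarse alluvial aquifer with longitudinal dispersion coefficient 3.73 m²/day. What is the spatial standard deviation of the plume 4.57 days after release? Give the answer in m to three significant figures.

5.84 m

Dispersive spreading gives a Gaussian with σ² = 2Dt; advection only shifts the center.
σ = √(2 × 3.73 × 4.57) = 5.84 m.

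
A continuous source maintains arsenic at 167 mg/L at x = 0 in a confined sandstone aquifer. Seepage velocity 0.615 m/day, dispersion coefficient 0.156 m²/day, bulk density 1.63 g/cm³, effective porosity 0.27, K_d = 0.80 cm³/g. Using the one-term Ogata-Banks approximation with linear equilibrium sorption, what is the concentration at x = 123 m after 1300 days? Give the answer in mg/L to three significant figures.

Retardation factor R = 1 + ρ_b·K_d/n = 1 + 1.63 × 0.80/0.27 = 5.830.
Sorption retards both mechanisms: v_R = v/R = 0.1055 m/day, D_R = D/R = 0.02676 m²/day.
v_R·t = 0.1055 × 1300 = 137.15 m; 2√(D_R t) = 11.80 m; argument = (123 − 137.15)/11.80 = -1.199.
C = C₀ × ½·erfc(-1.199) = 167 × 0.9550 = 159 mg/L.

159 mg/L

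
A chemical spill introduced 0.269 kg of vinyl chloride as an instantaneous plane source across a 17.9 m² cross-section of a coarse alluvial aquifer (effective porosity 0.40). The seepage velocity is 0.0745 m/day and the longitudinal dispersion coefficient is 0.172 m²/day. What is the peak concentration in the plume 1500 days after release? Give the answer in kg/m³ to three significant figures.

The peak of an instantaneous 1D plume sits at x = vt; there the Gaussian factor is 1 and C_max = M/(n_e·A·√(4πDt)), where n_e·A is the pore area the mass is dissolved in.
√(4πDt) = √(4π × 0.172 × 1500) = 56.94 m, so C_max = 0.269/(0.40 × 17.9 × 56.94) = 0.000660 kg/m³.

0.000660 kg/m³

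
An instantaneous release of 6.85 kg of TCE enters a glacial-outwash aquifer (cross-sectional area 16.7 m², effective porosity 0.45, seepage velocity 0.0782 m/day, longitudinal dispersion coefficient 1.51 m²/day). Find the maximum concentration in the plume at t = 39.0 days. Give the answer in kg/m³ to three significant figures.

0.0335 kg/m³

The peak of an instantaneous 1D plume sits at x = vt; there the Gaussian factor is 1 and C_max = M/(n_e·A·√(4πDt)), where n_e·A is the pore area the mass is dissolved in.
√(4πDt) = √(4π × 1.51 × 39.0) = 27.20 m, so C_max = 6.85/(0.45 × 16.7 × 27.20) = 0.0335 kg/m³.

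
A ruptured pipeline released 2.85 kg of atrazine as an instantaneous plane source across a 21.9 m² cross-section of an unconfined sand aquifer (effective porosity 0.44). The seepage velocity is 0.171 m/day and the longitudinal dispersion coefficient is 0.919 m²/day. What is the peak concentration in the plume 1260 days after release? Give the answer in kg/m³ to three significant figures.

The peak of an instantaneous 1D plume sits at x = vt; there the Gaussian factor is 1 and C_max = M/(n_e·A·√(4πDt)), where n_e·A is the pore area the mass is dissolved in.
√(4πDt) = √(4π × 0.919 × 1260) = 120.6 m, so C_max = 2.85/(0.44 × 21.9 × 120.6) = 0.00245 kg/m³.

0.00245 kg/m³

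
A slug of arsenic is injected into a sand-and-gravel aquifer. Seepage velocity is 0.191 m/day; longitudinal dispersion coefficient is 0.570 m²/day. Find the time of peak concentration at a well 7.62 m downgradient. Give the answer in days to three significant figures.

27.2 days

For the 1D instantaneous-source solution, setting ∂C/∂t = 0 at fixed x gives v²t² + 2Dt − x² = 0, so t = (√(D² + v²x²) − D)/v².
√(D² + v²x²) = √(0.570² + 0.191² × 7.62²) = 1.563; v² = 0.036481.
t = (1.563 − 0.570)/0.036481 = 27.2 days (vs. the pure-advection estimate x/v = 39.9 d).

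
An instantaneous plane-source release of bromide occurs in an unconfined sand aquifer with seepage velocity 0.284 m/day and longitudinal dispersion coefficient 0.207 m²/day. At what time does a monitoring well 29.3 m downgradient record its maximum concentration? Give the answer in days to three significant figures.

101 days

For the 1D instantaneous-source solution, setting ∂C/∂t = 0 at fixed x gives v²t² + 2Dt − x² = 0, so t = (√(D² + v²x²) − D)/v².
√(D² + v²x²) = √(0.207² + 0.284² × 29.3²) = 8.324; v² = 0.080656.
t = (8.324 − 0.207)/0.080656 = 101 days (vs. the pure-advection estimate x/v = 103 d).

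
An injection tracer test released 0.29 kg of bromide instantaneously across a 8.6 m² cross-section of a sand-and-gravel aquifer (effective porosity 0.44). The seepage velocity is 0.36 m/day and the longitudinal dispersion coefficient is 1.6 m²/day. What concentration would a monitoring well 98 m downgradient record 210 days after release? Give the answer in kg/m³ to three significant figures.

For an instantaneous plane source, C(x,t) = M/(n_e·A·√(4πDt)) · exp(−(x−vt)²/(4Dt)), with n_e·A the pore (flow) area.
Plume center vt = 0.36 × 210 = 75.6 m, so the well at 98 m is 22.4 m downgradient of the peak.
√(4πDt) = 64.98 m, giving peak height M/(n_e·A·√(4πDt)) = 0.29/(0.44 × 8.6 × 64.98) = 0.001179 kg/m³.
(x−vt)²/(4Dt) = (22.4)²/(4 × 1.6 × 210) = 0.3733; exp(−0.3733) = 0.6885.
C = 0.001179 × 0.6885 = 0.000812 kg/m³.

0.000812 kg/m³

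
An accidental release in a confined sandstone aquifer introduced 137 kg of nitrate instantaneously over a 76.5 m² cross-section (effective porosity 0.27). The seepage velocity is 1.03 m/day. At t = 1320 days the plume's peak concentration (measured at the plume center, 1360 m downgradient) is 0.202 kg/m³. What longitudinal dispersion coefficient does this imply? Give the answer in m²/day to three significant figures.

At the plume center C_max = M/(n_e·A·√(4πDt)), so D = M²/(4πt·(n_e·A·C_max)²).
n_e·A·C_max = 0.27 × 76.5 × 0.202 = 4.172 kg/m.
D = 137²/(4π × 1320 × 4.172²) = 0.0650 m²/day.

0.0650 m²/day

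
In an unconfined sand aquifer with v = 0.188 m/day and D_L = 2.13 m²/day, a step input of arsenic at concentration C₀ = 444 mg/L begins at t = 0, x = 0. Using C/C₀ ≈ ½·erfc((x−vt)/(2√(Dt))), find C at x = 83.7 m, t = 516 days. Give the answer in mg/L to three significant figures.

272 mg/L

For a continuous step input, C/C₀ ≈ ½·erfc((x−vt)/(2√(Dt))).
vt = 0.188 × 516 = 97.008 m and 2√(Dt) = 2√(2.13 × 516) = 66.30 m.
Argument (x−vt)/(2√(Dt)) = (83.7 − 97.008)/66.30 = -0.2007; ½·erfc(-0.2007) = 0.6117.
C = 444 × 0.6117 = 272 mg/L.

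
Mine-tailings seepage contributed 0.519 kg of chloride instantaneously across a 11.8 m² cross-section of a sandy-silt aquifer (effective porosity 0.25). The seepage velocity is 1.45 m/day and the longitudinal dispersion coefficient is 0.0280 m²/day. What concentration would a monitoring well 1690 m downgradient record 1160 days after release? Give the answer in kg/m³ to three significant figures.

0.00532 kg/m³

For an instantaneous plane source, C(x,t) = M/(n_e·A·√(4πDt)) · exp(−(x−vt)²/(4Dt)), with n_e·A the pore (flow) area.
Plume center vt = 1.45 × 1160 = 1682 m, so the well at 1690 m is 8 m downgradient of the peak.
√(4πDt) = 20.20 m, giving peak height M/(n_e·A·√(4πDt)) = 0.519/(0.25 × 11.8 × 20.20) = 0.008710 kg/m³.
(x−vt)²/(4Dt) = (8)²/(4 × 0.0280 × 1160) = 0.4926; exp(−0.4926) = 0.6110.
C = 0.008710 × 0.6110 = 0.00532 kg/m³.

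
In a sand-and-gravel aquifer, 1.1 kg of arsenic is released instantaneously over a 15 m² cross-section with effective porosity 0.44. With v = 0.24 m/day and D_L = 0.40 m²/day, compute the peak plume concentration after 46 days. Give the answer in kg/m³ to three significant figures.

0.0110 kg/m³

The peak of an instantaneous 1D plume sits at x = vt; there the Gaussian factor is 1 and C_max = M/(n_e·A·√(4πDt)), where n_e·A is the pore area the mass is dissolved in.
√(4πDt) = √(4π × 0.40 × 46) = 15.21 m, so C_max = 1.1/(0.44 × 15 × 15.21) = 0.0110 kg/m³.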